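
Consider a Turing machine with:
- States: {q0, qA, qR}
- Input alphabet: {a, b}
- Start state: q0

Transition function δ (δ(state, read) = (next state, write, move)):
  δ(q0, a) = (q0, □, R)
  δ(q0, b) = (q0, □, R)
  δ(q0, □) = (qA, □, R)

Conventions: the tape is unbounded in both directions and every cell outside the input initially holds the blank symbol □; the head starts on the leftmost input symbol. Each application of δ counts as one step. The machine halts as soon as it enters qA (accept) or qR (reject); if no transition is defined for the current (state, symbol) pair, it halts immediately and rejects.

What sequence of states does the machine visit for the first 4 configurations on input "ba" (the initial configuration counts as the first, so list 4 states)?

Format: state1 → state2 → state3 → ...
Step 0: [q0]ba (head at position 0)
Step 1: δ(q0, b) = (q0, □, R)  ⊢  □[q0]a (head at position 1)
Step 2: δ(q0, a) = (q0, □, R)  ⊢  □□[q0]□ (head at position 2)
Step 3: δ(q0, □) = (qA, □, R)  ⊢  □□□[qA]□ (head at position 3)
Reading off the states of these 4 configurations: q0 → q0 → q0 → qA

Final answer: q0 → q0 → q0 → qA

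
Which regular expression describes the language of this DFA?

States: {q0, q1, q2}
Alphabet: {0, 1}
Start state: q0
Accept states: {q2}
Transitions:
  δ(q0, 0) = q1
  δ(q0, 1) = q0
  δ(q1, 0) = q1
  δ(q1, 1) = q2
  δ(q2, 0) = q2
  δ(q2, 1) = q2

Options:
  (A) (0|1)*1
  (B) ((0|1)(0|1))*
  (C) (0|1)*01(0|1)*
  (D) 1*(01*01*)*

Testing sample strings against the DFA:
  '01' -> accepted
  '10' -> rejected
  '0011' -> accepted
  '0100' -> accepted
Checking each option for a counterexample:
  (A) (0|1)*1: '1' is rejected by the DFA but matches the regex → eliminated
  (B) ((0|1)(0|1))*: ε is rejected by the DFA but matches the regex → eliminated
  (C) (0|1)*01(0|1)*: agrees with the DFA on all strings of length ≤ 4
  (D) 1*(01*01*)*: ε is rejected by the DFA but matches the regex → eliminated
Only (C) (0|1)*01(0|1)* is consistent with the DFA.

Final answer: (C) (0|1)*01(0|1)*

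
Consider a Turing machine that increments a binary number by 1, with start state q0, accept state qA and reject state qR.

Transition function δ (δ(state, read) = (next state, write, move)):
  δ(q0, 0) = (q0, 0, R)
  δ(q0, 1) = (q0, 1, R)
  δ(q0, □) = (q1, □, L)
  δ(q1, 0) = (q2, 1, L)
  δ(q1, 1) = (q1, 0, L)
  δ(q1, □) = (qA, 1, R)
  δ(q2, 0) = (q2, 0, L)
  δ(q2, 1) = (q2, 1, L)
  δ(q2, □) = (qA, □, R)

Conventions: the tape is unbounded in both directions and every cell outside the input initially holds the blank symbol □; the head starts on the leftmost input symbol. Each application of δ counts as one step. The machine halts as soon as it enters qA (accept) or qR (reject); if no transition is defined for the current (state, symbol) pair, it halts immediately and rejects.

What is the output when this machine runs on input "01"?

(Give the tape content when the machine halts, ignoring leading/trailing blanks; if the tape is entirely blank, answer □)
Step 0: [q0]01 (head at position 0)
Step 1: δ(q0, 0) = (q0, 0, R)  ⊢  0[q0]1 (head at position 1)
Step 2: δ(q0, 1) = (q0, 1, R)  ⊢  01[q0]□ (head at position 2)
Step 3: δ(q0, □) = (q1, □, L)  ⊢  0[q1]1□ (head at position 1)
Step 4: δ(q1, 1) = (q1, 0, L)  ⊢  [q1]00□ (head at position 0)
Step 5: δ(q1, 0) = (q2, 1, L)  ⊢  [q2]□10□ (head at position -1)
Step 6: δ(q2, □) = (qA, □, R)  ⊢  □[qA]10□ (head at position 0)
The machine is in qA, so it halts and accepts.
Tape content when halted (ignoring surrounding blanks): 10

Final answer: Output: 10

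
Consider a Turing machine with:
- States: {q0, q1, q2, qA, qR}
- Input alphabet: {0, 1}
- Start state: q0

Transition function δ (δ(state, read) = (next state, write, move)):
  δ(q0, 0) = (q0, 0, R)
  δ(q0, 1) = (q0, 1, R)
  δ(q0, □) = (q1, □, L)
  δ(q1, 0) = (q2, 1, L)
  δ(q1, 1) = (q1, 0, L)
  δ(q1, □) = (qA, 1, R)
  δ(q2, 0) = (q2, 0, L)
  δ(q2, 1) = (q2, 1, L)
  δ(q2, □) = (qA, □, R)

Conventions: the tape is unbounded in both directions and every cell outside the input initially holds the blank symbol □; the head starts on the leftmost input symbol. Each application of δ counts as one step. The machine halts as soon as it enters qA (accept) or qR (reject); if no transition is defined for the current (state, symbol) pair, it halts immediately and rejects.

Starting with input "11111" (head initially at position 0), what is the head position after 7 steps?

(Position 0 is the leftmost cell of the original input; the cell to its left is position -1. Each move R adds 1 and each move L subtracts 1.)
Step 0: [q0]11111 (head at position 0)
Step 1: δ(q0, 1) = (q0, 1, R)  ⊢  1[q0]1111 (head at position 1)
Step 2: δ(q0, 1) = (q0, 1, R)  ⊢  11[q0]111 (head at position 2)
Step 3: δ(q0, 1) = (q0, 1, R)  ⊢  111[q0]11 (head at position 3)
Step 4: δ(q0, 1) = (q0, 1, R)  ⊢  1111[q0]1 (head at position 4)
Step 5: δ(q0, 1) = (q0, 1, R)  ⊢  11111[q0]□ (head at position 5)
Step 6: δ(q0, □) = (q1, □, L)  ⊢  1111[q1]1□ (head at position 4)
Step 7: δ(q1, 1) = (q1, 0, L)  ⊢  111[q1]10□ (head at position 3)
Head position after 7 steps: 3

Final answer: Position 3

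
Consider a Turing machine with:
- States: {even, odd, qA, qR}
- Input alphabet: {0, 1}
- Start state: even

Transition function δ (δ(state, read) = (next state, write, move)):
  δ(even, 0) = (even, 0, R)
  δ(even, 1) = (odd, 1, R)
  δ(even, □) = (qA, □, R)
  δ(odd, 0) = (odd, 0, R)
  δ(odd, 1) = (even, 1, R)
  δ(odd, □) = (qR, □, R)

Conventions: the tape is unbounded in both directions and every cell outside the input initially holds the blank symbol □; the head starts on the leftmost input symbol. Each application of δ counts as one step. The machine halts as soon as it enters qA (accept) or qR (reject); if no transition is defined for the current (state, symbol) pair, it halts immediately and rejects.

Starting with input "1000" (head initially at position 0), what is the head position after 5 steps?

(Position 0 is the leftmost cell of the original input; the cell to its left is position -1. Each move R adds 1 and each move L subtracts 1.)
Step 0: [even]1000 (head at position 0)
Step 1: δ(even, 1) = (odd, 1, R)  ⊢  1[odd]000 (head at position 1)
Step 2: δ(odd, 0) = (odd, 0, R)  ⊢  10[odd]00 (head at position 2)
Step 3: δ(odd, 0) = (odd, 0, R)  ⊢  100[odd]0 (head at position 3)
Step 4: δ(odd, 0) = (odd, 0, R)  ⊢  1000[odd]□ (head at position 4)
Step 5: δ(odd, □) = (qR, □, R)  ⊢  1000□[qR]□ (head at position 5)
Head position after 5 steps: 5

Final answer: Position 5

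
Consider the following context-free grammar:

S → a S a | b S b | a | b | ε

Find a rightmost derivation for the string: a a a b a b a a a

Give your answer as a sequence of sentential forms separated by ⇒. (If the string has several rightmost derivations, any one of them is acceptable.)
Start with S.
Step 1: the rightmost non-terminal is S; apply S → a S a:  a S a
Step 2: the rightmost non-terminal is S; apply S → a S a:  a a S a a
Step 3: the rightmost non-terminal is S; apply S → a S a:  a a a S a a a
Step 4: the rightmost non-terminal is S; apply S → b S b:  a a a b S b a a a
Step 5: the rightmost non-terminal is S; apply S → a:  a a a b a b a a a

Final answer: S ⇒ a S a ⇒ a a S a a ⇒ a a a S a a a ⇒ a a a b S b a a a ⇒ a a a b a b a a a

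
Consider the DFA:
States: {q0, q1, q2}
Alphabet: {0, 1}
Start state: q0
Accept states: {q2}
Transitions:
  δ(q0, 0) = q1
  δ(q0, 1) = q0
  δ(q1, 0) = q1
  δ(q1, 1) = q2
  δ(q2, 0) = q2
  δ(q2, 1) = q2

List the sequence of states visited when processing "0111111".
Starting at q0
Read '0': q0 -> q1
Read '1': q1 -> q2
Read '1': q2 -> q2
Read '1': q2 -> q2
Read '1': q2 -> q2
Read '1': q2 -> q2
Read '1': q2 -> q2

Final answer: q0 -> q1 -> q2 -> q2 -> q2 -> q2 -> q2 -> q2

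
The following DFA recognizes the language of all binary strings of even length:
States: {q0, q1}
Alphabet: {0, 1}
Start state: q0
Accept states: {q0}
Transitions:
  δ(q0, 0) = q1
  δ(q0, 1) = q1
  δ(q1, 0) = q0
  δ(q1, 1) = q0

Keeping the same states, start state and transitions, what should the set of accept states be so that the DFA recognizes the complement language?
The DFA is complete (every state has a transition on every symbol), so the complement
is recognized by the same DFA with accepting and non-accepting states swapped.
Original accept states: {q0}
Complement accept states = All states - Original accept states
= {q0, q1} - {q0}
= {q1}
Complement language: strings of ODD length

Final answer: {q1}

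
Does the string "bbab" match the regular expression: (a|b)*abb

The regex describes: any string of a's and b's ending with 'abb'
No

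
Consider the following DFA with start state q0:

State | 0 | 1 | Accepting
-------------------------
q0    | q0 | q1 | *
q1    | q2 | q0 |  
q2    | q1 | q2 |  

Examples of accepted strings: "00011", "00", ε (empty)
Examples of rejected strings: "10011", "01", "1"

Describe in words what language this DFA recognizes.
binary numbers divisible by 3 (treating the string as a binary integer; leading zeros allowed, the empty string counts as 0)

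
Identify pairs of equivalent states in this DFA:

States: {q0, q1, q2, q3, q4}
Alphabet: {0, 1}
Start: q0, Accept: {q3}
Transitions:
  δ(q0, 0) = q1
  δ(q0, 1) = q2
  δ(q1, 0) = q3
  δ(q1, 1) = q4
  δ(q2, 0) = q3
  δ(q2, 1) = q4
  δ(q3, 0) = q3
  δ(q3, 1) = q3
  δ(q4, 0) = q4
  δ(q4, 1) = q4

Using the table-filling algorithm:
Round 0 – mark pairs where exactly one state is accepting: (q0,q3), (q1,q3), (q2,q3), (q3,q4)
Round 1 – newly marked: (q0,q1) [on 0: q1 vs q3, already marked]; (q0,q2) [on 0: q1 vs q3, already marked]; (q1,q4) [on 0: q3 vs q4, already marked]; (q2,q4) [on 0: q3 vs q4, already marked]
Round 2 – newly marked: (q0,q4) [on 0: q1 vs q4, already marked]
No further pairs can be marked.
(q1, q2) unmarked: δ(q1,0)=q3, δ(q2,0)=q3; δ(q1,1)=q4, δ(q2,1)=q4 → equivalent
Equivalent pairs: (q1, q2)

Final answer: Equivalent pairs: (q1, q2)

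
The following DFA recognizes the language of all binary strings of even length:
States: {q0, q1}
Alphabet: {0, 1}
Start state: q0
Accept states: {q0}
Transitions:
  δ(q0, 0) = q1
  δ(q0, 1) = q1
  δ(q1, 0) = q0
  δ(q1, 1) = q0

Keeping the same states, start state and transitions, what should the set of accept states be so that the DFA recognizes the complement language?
The DFA is complete (every state has a transition on every symbol), so the complement
is recognized by the same DFA with accepting and non-accepting states swapped.
Original accept states: {q0}
Complement accept states = All states - Original accept states
= {q0, q1} - {q0}
= {q1}
Complement language: strings of ODD length

Final answer: {q1}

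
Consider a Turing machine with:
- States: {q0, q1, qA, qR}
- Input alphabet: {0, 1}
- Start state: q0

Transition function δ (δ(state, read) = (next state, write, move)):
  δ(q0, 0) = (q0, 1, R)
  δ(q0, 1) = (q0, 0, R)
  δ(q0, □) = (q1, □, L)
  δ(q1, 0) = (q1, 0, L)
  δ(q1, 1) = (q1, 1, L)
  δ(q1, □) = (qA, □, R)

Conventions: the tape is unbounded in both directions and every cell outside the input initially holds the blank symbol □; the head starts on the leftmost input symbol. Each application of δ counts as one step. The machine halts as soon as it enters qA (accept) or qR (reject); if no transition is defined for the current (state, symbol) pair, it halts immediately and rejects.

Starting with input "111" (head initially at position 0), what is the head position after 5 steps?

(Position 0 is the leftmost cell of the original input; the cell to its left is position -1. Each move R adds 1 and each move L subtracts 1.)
Step 0: [q0]111 (head at position 0)
Step 1: δ(q0, 1) = (q0, 0, R)  ⊢  0[q0]11 (head at position 1)
Step 2: δ(q0, 1) = (q0, 0, R)  ⊢  00[q0]1 (head at position 2)
Step 3: δ(q0, 1) = (q0, 0, R)  ⊢  000[q0]□ (head at position 3)
Step 4: δ(q0, □) = (q1, □, L)  ⊢  00[q1]0□ (head at position 2)
Step 5: δ(q1, 0) = (q1, 0, L)  ⊢  0[q1]00□ (head at position 1)
Head position after 5 steps: 1

Final answer: Position 1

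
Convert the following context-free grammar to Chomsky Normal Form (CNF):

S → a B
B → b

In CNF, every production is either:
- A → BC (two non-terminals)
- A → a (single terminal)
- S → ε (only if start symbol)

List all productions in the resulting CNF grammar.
The grammar has no ε-productions or unit productions to eliminate.
S → a B has terminal a in a right-hand side of length ≥ 2: introduce T_a → a and use T_a in place of a.
B → b is already in CNF (single terminal) – keep it.
S → a B becomes S → T_a B.
Resulting CNF grammar (3 productions): T_a → a; B → b; S → T_a B

Final answer: T_a → a; B → b; S → T_a B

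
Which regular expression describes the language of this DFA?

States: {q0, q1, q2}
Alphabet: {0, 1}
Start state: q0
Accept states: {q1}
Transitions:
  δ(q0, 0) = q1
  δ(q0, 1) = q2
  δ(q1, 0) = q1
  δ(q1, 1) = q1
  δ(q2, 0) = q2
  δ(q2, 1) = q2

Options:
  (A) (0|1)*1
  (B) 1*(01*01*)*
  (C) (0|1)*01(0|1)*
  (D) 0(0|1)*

Testing sample strings against the DFA:
  '1101' -> rejected
  '01000' -> accepted
  '010' -> accepted
  '1000' -> rejected
Checking each option for a counterexample:
  (A) (0|1)*1: '0' is accepted by the DFA but does not match the regex → eliminated
  (B) 1*(01*01*)*: ε is rejected by the DFA but matches the regex → eliminated
  (C) (0|1)*01(0|1)*: '0' is accepted by the DFA but does not match the regex → eliminated
  (D) 0(0|1)*: agrees with the DFA on all strings of length ≤ 4
Only (D) 0(0|1)* is consistent with the DFA.

Final answer: (D) 0(0|1)*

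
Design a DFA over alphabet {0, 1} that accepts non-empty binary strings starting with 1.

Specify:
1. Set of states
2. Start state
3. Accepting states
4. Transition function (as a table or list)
One valid DFA (any DFA recognizing the same language is acceptable):
States: {q0, q1, q2}
Start: q0
Accepting: {q1}
Transitions (accepting states marked with *):
State | 0 | 1 | Accepting
-------------------------
q0    | q2 | q1 |  
q1    | q1 | q1 | *
q2    | q2 | q2 |  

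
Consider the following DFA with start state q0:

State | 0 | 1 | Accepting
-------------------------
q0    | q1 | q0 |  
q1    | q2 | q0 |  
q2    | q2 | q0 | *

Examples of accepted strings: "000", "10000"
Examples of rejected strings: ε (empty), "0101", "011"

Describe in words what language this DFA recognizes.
binary strings ending with '00'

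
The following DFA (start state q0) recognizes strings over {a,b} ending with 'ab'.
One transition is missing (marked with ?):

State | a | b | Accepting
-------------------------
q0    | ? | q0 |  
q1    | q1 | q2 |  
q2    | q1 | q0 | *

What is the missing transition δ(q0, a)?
q1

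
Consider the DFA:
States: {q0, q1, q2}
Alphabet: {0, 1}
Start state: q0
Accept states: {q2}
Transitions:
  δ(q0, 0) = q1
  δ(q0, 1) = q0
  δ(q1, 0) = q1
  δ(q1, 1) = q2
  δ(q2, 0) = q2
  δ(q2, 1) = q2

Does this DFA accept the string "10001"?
Processing string "10001":
  q0 --1--> q0
  q0 --0--> q1
  q1 --0--> q1
  q1 --0--> q1
  q1 --1--> q2
Final state: q2
Accept states: {q2}
q2 is an accept state, so the string is accepted.

Final answer: Yes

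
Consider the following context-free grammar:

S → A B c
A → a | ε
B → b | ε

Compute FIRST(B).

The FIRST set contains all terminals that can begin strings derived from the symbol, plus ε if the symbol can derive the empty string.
B → b contributes b; B → ε makes B nullable, contributing ε. FIRST(B) = {b, ε}.

Final answer: {b, ε}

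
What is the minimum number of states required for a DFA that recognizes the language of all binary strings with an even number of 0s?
Language: binary strings with an even number of 0s
Lower bound (Myhill–Nerode): the prefixes ε, 0 are pairwise distinguishable:
  ε vs 0: suffix ε distinguishes them (ε has zero 0s (accepted), 0 has one 0 (rejected))
So any DFA needs at least 2 states.
Upper bound: a DFA with 2 states exists (one state per class above).
Minimum states: 2

Final answer: 2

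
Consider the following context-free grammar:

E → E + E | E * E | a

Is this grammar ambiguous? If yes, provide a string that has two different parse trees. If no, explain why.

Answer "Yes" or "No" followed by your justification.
Two different leftmost derivations of a + a * a:
  (1) E ⇒ E + E ⇒ a + E ⇒ a + E * E ⇒ a + a * E ⇒ a + a * a   (tree groups a + (a * a))
  (2) E ⇒ E * E ⇒ E + E * E ⇒ a + E * E ⇒ a + a * E ⇒ a + a * a   (tree groups (a + a) * a)
Two distinct leftmost derivations = two distinct parse trees, so the grammar is ambiguous.

Final answer: Yes - the string 'a + a * a' has two distinct leftmost derivations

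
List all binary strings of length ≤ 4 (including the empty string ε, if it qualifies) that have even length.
Checking every binary string of length 0 to 4:
  Length 0: accepted: ε | rejected: (none)
  Length 1: accepted: (none) | rejected: 0, 1
  Length 2: accepted: 00, 01, 10, 11 | rejected: (none)
  Length 3: accepted: (none) | rejected: 000, 001, 010, 011, 100, 101, 110, 111
  Length 4: accepted: 0000, 0001, 0010, 0011, 0100, 0101, 0110, 0111, 1000, 1001, 1010, 1011, 1100, 1101, 1110, 1111 | rejected: (none)
Total: 21 string(s).

Final answer: ε, 00, 01, 10, 11, 0000, 0001, 0010, 0011, 0100, 0101, 0110, 0111, 1000, 1001, 1010, 1011, 1100, 1101, 1110, 1111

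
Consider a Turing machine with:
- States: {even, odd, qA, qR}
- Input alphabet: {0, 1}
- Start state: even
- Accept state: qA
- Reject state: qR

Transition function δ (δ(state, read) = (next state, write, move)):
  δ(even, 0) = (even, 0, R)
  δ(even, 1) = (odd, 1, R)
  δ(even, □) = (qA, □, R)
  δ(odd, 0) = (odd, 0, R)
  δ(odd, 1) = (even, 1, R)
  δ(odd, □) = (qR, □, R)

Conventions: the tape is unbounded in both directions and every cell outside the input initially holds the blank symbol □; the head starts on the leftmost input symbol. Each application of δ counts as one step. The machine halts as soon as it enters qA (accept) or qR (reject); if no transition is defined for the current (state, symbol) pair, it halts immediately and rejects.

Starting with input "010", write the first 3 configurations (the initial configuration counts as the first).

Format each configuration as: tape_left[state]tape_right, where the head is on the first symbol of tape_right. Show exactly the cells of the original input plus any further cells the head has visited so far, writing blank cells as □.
Step 0: [even]010 (head at position 0)
Step 1: δ(even, 0) = (even, 0, R)  ⊢  0[even]10 (head at position 1)
Step 2: δ(even, 1) = (odd, 1, R)  ⊢  01[odd]0 (head at position 2)

Final answer: [even]010 ⊢ 0[even]10 ⊢ 01[odd]0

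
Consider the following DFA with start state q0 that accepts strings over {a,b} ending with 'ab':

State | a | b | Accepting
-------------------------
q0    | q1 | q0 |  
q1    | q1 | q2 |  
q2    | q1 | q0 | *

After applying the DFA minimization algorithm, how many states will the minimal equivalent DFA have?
All 3 states are reachable from q0, so none can be removed as unreachable.
Table-filling: first mark every (accepting, non-accepting) pair as distinguishable (accepting: {q2}; non-accepting: {q0, q1}).
Round 1: (q0, q1) on 'b' go to q0 and q2, already distinguishable → mark.
Every pair of states is distinguishable, so the DFA is already minimal.
Equivalence classes: {q0}, {q1}, {q2} → 3 states.

Final answer: 3 states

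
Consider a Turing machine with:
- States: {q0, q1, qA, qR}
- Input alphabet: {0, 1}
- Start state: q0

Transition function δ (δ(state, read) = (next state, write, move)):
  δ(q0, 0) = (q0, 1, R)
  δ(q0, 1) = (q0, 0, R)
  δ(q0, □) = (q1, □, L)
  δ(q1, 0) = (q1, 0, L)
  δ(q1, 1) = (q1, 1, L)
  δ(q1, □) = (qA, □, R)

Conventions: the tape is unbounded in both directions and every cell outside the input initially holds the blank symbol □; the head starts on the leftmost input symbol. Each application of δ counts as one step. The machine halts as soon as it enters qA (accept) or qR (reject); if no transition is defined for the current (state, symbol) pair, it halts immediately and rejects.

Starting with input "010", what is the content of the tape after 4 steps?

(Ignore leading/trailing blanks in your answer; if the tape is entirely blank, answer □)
Step 0: [q0]010 (head at position 0)
Step 1: δ(q0, 0) = (q0, 1, R)  ⊢  1[q0]10 (head at position 1)
Step 2: δ(q0, 1) = (q0, 0, R)  ⊢  10[q0]0 (head at position 2)
Step 3: δ(q0, 0) = (q0, 1, R)  ⊢  101[q0]□ (head at position 3)
Step 4: δ(q0, □) = (q1, □, L)  ⊢  10[q1]1□ (head at position 2)
Tape after 4 steps (ignoring surrounding blanks): 101

Final answer: Tape: 101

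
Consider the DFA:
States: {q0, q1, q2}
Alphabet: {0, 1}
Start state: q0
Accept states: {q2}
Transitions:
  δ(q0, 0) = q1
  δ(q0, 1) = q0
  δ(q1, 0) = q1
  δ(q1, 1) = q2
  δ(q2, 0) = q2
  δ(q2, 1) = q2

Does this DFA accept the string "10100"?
Processing string "10100":
  q0 --1--> q0
  q0 --0--> q1
  q1 --1--> q2
  q2 --0--> q2
  q2 --0--> q2
Final state: q2
Accept states: {q2}
q2 is an accept state, so the string is accepted.

Final answer: Yes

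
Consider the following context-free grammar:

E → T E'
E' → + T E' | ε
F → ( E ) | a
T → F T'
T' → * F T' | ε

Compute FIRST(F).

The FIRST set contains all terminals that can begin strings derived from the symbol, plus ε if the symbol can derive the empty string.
FIRST(F): F → ( E ) contributes '(' and F → a contributes 'a', so FIRST(F) = {(, a}. F is not nullable.

Final answer: {(, a}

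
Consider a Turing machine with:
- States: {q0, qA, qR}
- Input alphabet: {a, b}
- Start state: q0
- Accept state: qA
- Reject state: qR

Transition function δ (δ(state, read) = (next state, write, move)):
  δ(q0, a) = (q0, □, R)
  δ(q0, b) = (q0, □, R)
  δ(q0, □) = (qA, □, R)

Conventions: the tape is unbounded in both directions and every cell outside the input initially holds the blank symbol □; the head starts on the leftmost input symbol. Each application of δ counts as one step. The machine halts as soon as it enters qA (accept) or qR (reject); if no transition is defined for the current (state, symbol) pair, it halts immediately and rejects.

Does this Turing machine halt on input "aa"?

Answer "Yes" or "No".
Step 0: [q0]aa (head at position 0)
Step 1: δ(q0, a) = (q0, □, R)  ⊢  □[q0]a (head at position 1)
Step 2: δ(q0, a) = (q0, □, R)  ⊢  □□[q0]□ (head at position 2)
Step 3: δ(q0, □) = (qA, □, R)  ⊢  □□□[qA]□ (head at position 3)
The machine is in qA, so it halts and accepts.
It halts after 3 steps.

Final answer: Yes - halts after 3 steps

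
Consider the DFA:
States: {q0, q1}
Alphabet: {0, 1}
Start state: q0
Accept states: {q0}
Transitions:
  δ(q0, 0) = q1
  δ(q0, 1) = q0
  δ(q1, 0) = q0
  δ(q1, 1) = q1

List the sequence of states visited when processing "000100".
Starting at q0
Read '0': q0 -> q1
Read '0': q1 -> q0
Read '0': q0 -> q1
Read '1': q1 -> q1
Read '0': q1 -> q0
Read '0': q0 -> q1

Final answer: q0 -> q1 -> q0 -> q1 -> q1 -> q0 -> q1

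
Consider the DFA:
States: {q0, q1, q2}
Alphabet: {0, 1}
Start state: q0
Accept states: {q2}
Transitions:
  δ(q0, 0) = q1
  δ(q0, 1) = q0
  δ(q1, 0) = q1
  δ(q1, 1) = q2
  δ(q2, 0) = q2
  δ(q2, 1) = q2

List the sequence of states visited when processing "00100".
Starting at q0
Read '0': q0 -> q1
Read '0': q1 -> q1
Read '1': q1 -> q2
Read '0': q2 -> q2
Read '0': q2 -> q2

Final answer: q0 -> q1 -> q1 -> q2 -> q2 -> q2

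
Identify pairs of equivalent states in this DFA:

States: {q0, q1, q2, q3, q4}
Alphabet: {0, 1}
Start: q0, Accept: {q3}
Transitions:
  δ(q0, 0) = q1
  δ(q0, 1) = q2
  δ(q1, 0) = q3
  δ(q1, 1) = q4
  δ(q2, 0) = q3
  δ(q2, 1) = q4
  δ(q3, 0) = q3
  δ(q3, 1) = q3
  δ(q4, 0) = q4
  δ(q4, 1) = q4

Using the table-filling algorithm:
Round 0 – mark pairs where exactly one state is accepting: (q0,q3), (q1,q3), (q2,q3), (q3,q4)
Round 1 – newly marked: (q0,q1) [on 0: q1 vs q3, already marked]; (q0,q2) [on 0: q1 vs q3, already marked]; (q1,q4) [on 0: q3 vs q4, already marked]; (q2,q4) [on 0: q3 vs q4, already marked]
Round 2 – newly marked: (q0,q4) [on 0: q1 vs q4, already marked]
No further pairs can be marked.
(q1, q2) unmarked: δ(q1,0)=q3, δ(q2,0)=q3; δ(q1,1)=q4, δ(q2,1)=q4 → equivalent
Equivalent pairs: (q1, q2)

Final answer: Equivalent pairs: (q1, q2)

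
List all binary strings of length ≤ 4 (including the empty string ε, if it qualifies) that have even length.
Checking every binary string of length 0 to 4:
  Length 0: accepted: ε | rejected: (none)
  Length 1: accepted: (none) | rejected: 0, 1
  Length 2: accepted: 00, 01, 10, 11 | rejected: (none)
  Length 3: accepted: (none) | rejected: 000, 001, 010, 011, 100, 101, 110, 111
  Length 4: accepted: 0000, 0001, 0010, 0011, 0100, 0101, 0110, 0111, 1000, 1001, 1010, 1011, 1100, 1101, 1110, 1111 | rejected: (none)
Total: 21 string(s).

Final answer: ε, 00, 01, 10, 11, 0000, 0001, 0010, 0011, 0100, 0101, 0110, 0111, 1000, 1001, 1010, 1011, 1100, 1101, 1110, 1111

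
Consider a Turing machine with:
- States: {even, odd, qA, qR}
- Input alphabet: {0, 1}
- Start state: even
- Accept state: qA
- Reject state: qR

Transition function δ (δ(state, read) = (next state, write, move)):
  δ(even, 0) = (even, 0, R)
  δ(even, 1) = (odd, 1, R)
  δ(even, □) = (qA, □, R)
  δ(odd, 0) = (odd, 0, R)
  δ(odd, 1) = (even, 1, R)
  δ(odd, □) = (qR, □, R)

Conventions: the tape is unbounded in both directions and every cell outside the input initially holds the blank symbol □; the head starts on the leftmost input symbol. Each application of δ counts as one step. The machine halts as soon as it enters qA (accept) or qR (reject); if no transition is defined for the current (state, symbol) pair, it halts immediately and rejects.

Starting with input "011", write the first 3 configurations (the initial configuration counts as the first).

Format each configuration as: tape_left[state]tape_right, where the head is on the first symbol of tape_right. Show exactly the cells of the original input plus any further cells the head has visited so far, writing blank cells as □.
Step 0: [even]011 (head at position 0)
Step 1: δ(even, 0) = (even, 0, R)  ⊢  0[even]11 (head at position 1)
Step 2: δ(even, 1) = (odd, 1, R)  ⊢  01[odd]1 (head at position 2)

Final answer: [even]011 ⊢ 0[even]11 ⊢ 01[odd]1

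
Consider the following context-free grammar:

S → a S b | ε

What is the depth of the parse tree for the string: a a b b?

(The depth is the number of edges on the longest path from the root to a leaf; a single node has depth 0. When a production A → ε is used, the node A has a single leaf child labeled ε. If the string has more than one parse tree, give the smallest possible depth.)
The only parse tree applies S → a S b 2 times (once per matching a…b pair) and then S → ε.
The S nodes sit at depths 0, 1, …, 2; the innermost S (depth 2) has the single child ε at depth 3.
The terminal leaves a, b are at depths 1..2, so the longest root-to-leaf path is S → S → … → S → ε with 3 edges.
Depth = 3.

Final answer: 3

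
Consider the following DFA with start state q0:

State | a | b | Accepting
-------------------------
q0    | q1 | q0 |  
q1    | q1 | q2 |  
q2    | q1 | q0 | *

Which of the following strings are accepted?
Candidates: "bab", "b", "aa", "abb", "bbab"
"bab": q0 → q0 → q1 → q2; q2 is accepting → accepted
"b": q0 → q0; q0 is not accepting → rejected
"aa": q0 → q1 → q1; q1 is not accepting → rejected
"abb": q0 → q1 → q2 → q0; q0 is not accepting → rejected
"bbab": q0 → q0 → q0 → q1 → q2; q2 is accepting → accepted

Final answer: "bab", "bbab"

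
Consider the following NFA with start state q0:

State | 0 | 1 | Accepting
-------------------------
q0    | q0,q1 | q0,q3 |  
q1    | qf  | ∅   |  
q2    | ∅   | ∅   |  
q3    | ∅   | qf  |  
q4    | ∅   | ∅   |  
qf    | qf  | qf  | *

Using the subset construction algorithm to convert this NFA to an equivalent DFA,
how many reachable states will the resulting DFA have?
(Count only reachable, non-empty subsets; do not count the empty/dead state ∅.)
Start subset: {q0}
{q0}: on 0 → {q0, q1}, on 1 → {q0, q3}
{q0, q1}: on 0 → {q0, q1, qf}, on 1 → {q0, q3}
{q0, q3}: on 0 → {q0, q1}, on 1 → {q0, q3, qf}
{q0, q1, qf}: on 0 → {q0, q1, qf}, on 1 → {q0, q3, qf}
{q0, q3, qf}: on 0 → {q0, q1, qf}, on 1 → {q0, q3, qf}
Reachable non-empty subsets: {q0}, {q0, q1}, {q0, q3}, {q0, q1, qf}, {q0, q3, qf} — 5 in total.

Final answer: 5 states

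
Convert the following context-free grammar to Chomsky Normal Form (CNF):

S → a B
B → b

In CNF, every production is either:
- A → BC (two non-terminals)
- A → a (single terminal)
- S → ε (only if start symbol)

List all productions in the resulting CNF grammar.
The grammar has no ε-productions or unit productions to eliminate.
S → a B has terminal a in a right-hand side of length ≥ 2: introduce T_a → a and use T_a in place of a.
B → b is already in CNF (single terminal) – keep it.
S → a B becomes S → T_a B.
Resulting CNF grammar (3 productions): T_a → a; B → b; S → T_a B

Final answer: T_a → a; B → b; S → T_a B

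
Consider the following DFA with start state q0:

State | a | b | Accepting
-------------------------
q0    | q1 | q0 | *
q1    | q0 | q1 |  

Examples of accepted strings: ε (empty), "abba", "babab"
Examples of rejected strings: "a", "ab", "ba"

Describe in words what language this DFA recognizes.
strings over {a,b} with an even number of a's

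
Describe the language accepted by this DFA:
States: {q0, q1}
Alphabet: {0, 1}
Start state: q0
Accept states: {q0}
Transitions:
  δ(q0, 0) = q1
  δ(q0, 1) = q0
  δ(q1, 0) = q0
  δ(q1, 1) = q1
Analyzing the DFA structure:
Start state: q0
Accept states: {q0}
Interpreting what each state remembers (checking against the transitions):
  q0: an even number of 0s has been read so far
  q1: an odd number of 0s has been read so far
  δ(q0, 0): in q0 (an even number of 0s has been read so far), after reading 0 we have: an odd number of 0s has been read so far → q1
  δ(q0, 1): in q0 (an even number of 0s has been read so far), after reading 1 we have: an even number of 0s has been read so far → q0
  δ(q1, 0): in q1 (an odd number of 0s has been read so far), after reading 0 we have: an even number of 0s has been read so far → q0
  δ(q1, 1): in q1 (an odd number of 0s has been read so far), after reading 1 we have: an odd number of 0s has been read so far → q1
A string is accepted iff it ends in {q0}, i.e. an even number of 0s has been read so far.
Language: All binary strings with an even number of 0s

Final answer: All binary strings with an even number of 0s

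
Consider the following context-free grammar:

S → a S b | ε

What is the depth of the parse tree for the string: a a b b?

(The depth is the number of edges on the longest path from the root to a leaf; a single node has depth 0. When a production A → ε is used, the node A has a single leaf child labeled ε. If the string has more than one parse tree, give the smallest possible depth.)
The only parse tree applies S → a S b 2 times (once per matching a…b pair) and then S → ε.
The S nodes sit at depths 0, 1, …, 2; the innermost S (depth 2) has the single child ε at depth 3.
The terminal leaves a, b are at depths 1..2, so the longest root-to-leaf path is S → S → … → S → ε with 3 edges.
Depth = 3.

Final answer: 3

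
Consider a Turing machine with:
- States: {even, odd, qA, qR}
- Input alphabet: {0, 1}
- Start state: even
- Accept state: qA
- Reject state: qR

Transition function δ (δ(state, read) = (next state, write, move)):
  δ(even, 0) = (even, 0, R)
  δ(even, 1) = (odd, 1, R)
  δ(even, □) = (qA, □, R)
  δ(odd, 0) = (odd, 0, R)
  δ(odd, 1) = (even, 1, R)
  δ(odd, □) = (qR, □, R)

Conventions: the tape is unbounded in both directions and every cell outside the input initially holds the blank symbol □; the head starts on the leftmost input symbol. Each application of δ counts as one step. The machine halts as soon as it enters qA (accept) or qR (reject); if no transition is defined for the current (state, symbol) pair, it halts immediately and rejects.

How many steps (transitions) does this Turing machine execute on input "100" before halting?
Step 0: [even]100 (head at position 0)
Step 1: δ(even, 1) = (odd, 1, R)  ⊢  1[odd]00 (head at position 1)
Step 2: δ(odd, 0) = (odd, 0, R)  ⊢  10[odd]0 (head at position 2)
Step 3: δ(odd, 0) = (odd, 0, R)  ⊢  100[odd]□ (head at position 3)
Step 4: δ(odd, □) = (qR, □, R)  ⊢  100□[qR]□ (head at position 4)
The machine is in qR, so it halts and rejects.
Number of transitions executed: 4.

Final answer: 4 steps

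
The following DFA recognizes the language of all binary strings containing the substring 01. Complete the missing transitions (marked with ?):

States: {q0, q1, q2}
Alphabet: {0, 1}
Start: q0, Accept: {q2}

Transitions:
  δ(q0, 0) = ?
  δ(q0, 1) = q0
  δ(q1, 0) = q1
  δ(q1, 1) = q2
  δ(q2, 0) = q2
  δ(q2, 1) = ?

What each state remembers (consistent with the given transitions and accept states):
  q0: 01 not seen yet and the last symbol was not 0
  q1: 01 not seen yet and the last symbol was 0
  q2: the substring 01 has already been seen
Filling in the missing entries:
  δ(q0, 0): in q0 (01 not seen yet and the last symbol was not 0), after reading 0 we have: 01 not seen yet and the last symbol was 0 → q1
  δ(q2, 1): in q2 (the substring 01 has already been seen), after reading 1 we have: the substring 01 has already been seen → q2

Final answer: δ(q0, 0) = q1; δ(q2, 1) = q2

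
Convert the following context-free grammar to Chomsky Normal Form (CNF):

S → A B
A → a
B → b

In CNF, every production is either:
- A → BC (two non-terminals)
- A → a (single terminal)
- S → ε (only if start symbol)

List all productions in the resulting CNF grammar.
The grammar has no ε-productions or unit productions to eliminate.
S → A B is already in CNF (two non-terminals) – keep it.
A → a is already in CNF (single terminal) – keep it.
B → b is already in CNF (single terminal) – keep it.
Resulting CNF grammar (3 productions): A → a; B → b; S → A B

Final answer: A → a; B → b; S → A B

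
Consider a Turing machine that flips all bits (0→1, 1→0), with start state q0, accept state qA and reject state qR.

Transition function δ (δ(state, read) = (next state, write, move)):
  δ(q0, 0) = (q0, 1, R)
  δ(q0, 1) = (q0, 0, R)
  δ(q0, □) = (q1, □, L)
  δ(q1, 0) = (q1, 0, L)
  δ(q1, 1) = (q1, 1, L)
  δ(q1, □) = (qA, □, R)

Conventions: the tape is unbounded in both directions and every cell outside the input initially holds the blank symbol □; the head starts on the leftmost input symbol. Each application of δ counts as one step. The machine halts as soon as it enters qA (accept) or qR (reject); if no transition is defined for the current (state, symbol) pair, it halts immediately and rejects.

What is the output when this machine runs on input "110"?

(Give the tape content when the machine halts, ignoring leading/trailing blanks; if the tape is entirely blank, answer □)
Step 0: [q0]110 (head at position 0)
Step 1: δ(q0, 1) = (q0, 0, R)  ⊢  0[q0]10 (head at position 1)
Step 2: δ(q0, 1) = (q0, 0, R)  ⊢  00[q0]0 (head at position 2)
Step 3: δ(q0, 0) = (q0, 1, R)  ⊢  001[q0]□ (head at position 3)
Step 4: δ(q0, □) = (q1, □, L)  ⊢  00[q1]1□ (head at position 2)
Step 5: δ(q1, 1) = (q1, 1, L)  ⊢  0[q1]01□ (head at position 1)
Step 6: δ(q1, 0) = (q1, 0, L)  ⊢  [q1]001□ (head at position 0)
Step 7: δ(q1, 0) = (q1, 0, L)  ⊢  [q1]□001□ (head at position -1)
Step 8: δ(q1, □) = (qA, □, R)  ⊢  □[qA]001□ (head at position 0)
The machine is in qA, so it halts and accepts.
Tape content when halted (ignoring surrounding blanks): 001

Final answer: Output: 001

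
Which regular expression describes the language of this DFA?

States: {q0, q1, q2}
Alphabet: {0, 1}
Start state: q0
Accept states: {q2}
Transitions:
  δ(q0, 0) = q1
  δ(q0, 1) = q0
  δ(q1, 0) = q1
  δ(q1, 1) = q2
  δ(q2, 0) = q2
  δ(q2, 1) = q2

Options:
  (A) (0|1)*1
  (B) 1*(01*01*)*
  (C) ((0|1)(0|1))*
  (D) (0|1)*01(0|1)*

Testing sample strings against the DFA:
  '00' -> rejected
  '010' -> accepted
  '01010' -> accepted
  '011' -> accepted
Checking each option for a counterexample:
  (A) (0|1)*1: '1' is rejected by the DFA but matches the regex → eliminated
  (B) 1*(01*01*)*: ε is rejected by the DFA but matches the regex → eliminated
  (C) ((0|1)(0|1))*: ε is rejected by the DFA but matches the regex → eliminated
  (D) (0|1)*01(0|1)*: agrees with the DFA on all strings of length ≤ 4
Only (D) (0|1)*01(0|1)* is consistent with the DFA.

Final answer: (D) (0|1)*01(0|1)*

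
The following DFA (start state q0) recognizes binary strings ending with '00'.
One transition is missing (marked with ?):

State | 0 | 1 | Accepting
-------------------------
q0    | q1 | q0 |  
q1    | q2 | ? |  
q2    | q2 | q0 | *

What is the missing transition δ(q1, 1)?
q0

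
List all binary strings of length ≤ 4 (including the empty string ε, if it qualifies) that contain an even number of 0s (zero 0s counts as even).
Checking every binary string of length 0 to 4:
  Length 0: accepted: ε | rejected: (none)
  Length 1: accepted: 1 | rejected: 0
  Length 2: accepted: 00, 11 | rejected: 01, 10
  Length 3: accepted: 001, 010, 100, 111 | rejected: 000, 011, 101, 110
  Length 4: accepted: 0000, 0011, 0101, 0110, 1001, 1010, 1100, 1111 | rejected: 0001, 0010, 0100, 0111, 1000, 1011, 1101, 1110
Total: 16 string(s).

Final answer: ε, 1, 00, 11, 001, 010, 100, 111, 0000, 0011, 0101, 0110, 1001, 1010, 1100, 1111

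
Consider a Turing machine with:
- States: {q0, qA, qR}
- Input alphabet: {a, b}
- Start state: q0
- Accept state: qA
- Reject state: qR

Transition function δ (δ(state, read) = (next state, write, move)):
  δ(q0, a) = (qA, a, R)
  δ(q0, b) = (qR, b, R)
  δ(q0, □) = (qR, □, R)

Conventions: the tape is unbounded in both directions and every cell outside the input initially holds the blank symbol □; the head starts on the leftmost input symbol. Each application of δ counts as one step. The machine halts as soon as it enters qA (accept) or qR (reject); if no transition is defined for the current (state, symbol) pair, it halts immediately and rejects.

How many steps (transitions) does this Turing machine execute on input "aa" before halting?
Step 0: [q0]aa (head at position 0)
Step 1: δ(q0, a) = (qA, a, R)  ⊢  a[qA]a (head at position 1)
The machine is in qA, so it halts and accepts.
Number of transitions executed: 1.

Final answer: 1 steps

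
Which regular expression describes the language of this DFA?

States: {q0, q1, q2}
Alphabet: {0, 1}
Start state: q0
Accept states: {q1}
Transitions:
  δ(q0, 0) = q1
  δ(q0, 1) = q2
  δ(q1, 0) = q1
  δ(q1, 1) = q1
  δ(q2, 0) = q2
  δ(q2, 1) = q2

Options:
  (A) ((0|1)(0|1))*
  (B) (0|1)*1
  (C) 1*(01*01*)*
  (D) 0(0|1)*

Testing sample strings against the DFA:
  '01' -> accepted
  '000' -> accepted
  '001' -> accepted
  '00101' -> accepted
Checking each option for a counterexample:
  (A) ((0|1)(0|1))*: ε is rejected by the DFA but matches the regex → eliminated
  (B) (0|1)*1: '0' is accepted by the DFA but does not match the regex → eliminated
  (C) 1*(01*01*)*: ε is rejected by the DFA but matches the regex → eliminated
  (D) 0(0|1)*: agrees with the DFA on all strings of length ≤ 4
Only (D) 0(0|1)* is consistent with the DFA.

Final answer: (D) 0(0|1)*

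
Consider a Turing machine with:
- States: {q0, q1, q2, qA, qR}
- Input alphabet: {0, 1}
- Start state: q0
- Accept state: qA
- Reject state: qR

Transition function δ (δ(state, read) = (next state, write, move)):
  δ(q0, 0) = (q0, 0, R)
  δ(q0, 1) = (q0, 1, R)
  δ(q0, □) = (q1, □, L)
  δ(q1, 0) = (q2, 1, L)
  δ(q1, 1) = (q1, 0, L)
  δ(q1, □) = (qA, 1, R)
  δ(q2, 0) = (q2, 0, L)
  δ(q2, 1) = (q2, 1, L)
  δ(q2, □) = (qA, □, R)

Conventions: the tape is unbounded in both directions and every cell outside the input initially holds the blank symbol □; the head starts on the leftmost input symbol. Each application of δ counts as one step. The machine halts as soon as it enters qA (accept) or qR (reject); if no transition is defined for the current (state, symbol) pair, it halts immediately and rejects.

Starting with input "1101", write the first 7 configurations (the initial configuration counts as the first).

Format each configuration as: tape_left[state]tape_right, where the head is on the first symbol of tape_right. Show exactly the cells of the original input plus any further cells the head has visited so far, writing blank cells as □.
Step 0: [q0]1101 (head at position 0)
Step 1: δ(q0, 1) = (q0, 1, R)  ⊢  1[q0]101 (head at position 1)
Step 2: δ(q0, 1) = (q0, 1, R)  ⊢  11[q0]01 (head at position 2)
Step 3: δ(q0, 0) = (q0, 0, R)  ⊢  110[q0]1 (head at position 3)
Step 4: δ(q0, 1) = (q0, 1, R)  ⊢  1101[q0]□ (head at position 4)
Step 5: δ(q0, □) = (q1, □, L)  ⊢  110[q1]1□ (head at position 3)
Step 6: δ(q1, 1) = (q1, 0, L)  ⊢  11[q1]00□ (head at position 2)

Final answer: [q0]1101 ⊢ 1[q0]101 ⊢ 11[q0]01 ⊢ 110[q0]1 ⊢ 1101[q0]□ ⊢ 110[q1]1□ ⊢ 11[q1]00□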